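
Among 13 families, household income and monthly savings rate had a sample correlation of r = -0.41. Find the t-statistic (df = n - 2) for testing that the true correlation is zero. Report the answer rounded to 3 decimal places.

-1.491

t = r·√(n−2) / √(1−r²) with r = -0.41, n = 13
  = -0.41·√11 / √(1 − 0.1681)
  = -0.41·3.316625 / 0.912086
  = -1.359816 / 0.912086 = -1.491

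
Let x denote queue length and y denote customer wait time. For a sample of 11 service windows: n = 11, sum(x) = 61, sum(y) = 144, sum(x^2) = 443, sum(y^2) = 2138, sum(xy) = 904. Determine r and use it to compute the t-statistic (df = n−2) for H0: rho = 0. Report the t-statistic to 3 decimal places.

S_xy = nΣxy − ΣxΣy = 11·904 − 61·144 = 9944 − 8784 = 1160
S_xx = nΣx² − (Σx)² = 11·443 − 61² = 4873 − 3721 = 1152
S_yy = nΣy² − (Σy)² = 11·2138 − 144² = 23518 − 20736 = 2782
r = S_xy / √(S_xx·S_yy) = 1160 / √(1152·2782) = 1160 / √3204864 = 1160 / 1790.2134 = 0.6480
t = r·√(n−2)/√(1−r²) = 0.6480·√9 / √(1−0.419904) = 1.944000 / 0.761640 = 2.552

2.552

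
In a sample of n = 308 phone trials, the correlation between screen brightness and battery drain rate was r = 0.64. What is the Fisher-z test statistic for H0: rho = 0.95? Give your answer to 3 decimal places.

z_r = atanh(0.64) = 0.758174,  z_0 = atanh(0.95) = 1.831781
SE = 1/√(n−3) = 1/√305 = 0.057260
z = (z_r − z_0)/SE = (0.758174 − 1.831781) / 0.057260 = -1.073607 / 0.057260 = -18.750

-18.750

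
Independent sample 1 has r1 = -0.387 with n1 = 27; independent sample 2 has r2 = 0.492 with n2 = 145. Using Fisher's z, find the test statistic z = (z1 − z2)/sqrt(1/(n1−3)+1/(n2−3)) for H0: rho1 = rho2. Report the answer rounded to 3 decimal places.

z1 = atanh(-0.387) = -0.408267,  z2 = atanh(0.492) = 0.538696
SE = √(1/(n1−3) + 1/(n2−3)) = √(1/24 + 1/142) = √(0.0416667 + 0.0070423) = √0.0487090 = 0.220701
z = (z1 − z2)/SE = (-0.408267 − 0.538696) / 0.220701 = -0.946963 / 0.220701 = -4.291

-4.291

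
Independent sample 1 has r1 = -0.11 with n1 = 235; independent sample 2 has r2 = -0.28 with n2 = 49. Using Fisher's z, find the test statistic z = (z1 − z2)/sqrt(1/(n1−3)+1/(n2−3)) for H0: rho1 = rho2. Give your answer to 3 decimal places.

1.098

Fisher z-transforms: z1 = atanh(-0.11) = -0.110447, z2 = atanh(-0.28) = -0.287682; difference d = 0.177235
Var(d) = 1/232 + 1/46 = 0.0043103 + 0.0217391 = 0.0260494
z = d/√Var(d) = 0.177235 / √0.0260494 = 0.177235 / 0.161398 = 1.098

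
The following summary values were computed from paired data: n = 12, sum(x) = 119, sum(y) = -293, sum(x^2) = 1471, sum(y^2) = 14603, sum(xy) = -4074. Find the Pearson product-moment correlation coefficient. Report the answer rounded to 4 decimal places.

S_xy = nΣxy − ΣxΣy = 12·(-4074) − 119·(-293) = -48888 − (-34867) = -14021
S_xx = nΣx² − (Σx)² = 12·1471 − 119² = 17652 − 14161 = 3491
S_yy = nΣy² − (Σy)² = 12·14603 − (-293)² = 175236 − 85849 = 89387
r = S_xy / √(S_xx·S_yy) = -14021 / √(3491·89387) = -14021 / √312050017 = -14021 / 17664.9375 = -0.7937

-0.7937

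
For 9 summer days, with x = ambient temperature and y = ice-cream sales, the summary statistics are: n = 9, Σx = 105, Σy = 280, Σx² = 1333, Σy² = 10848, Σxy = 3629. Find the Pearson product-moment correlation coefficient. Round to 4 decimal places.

S_xy = nΣxy − ΣxΣy = 9·3629 − 105·280 = 32661 − 29400 = 3261
S_xx = nΣx² − (Σx)² = 9·1333 − 105² = 11997 − 11025 = 972
S_yy = nΣy² − (Σy)² = 9·10848 − 280² = 97632 − 78400 = 19232
r = S_xy / √(S_xx·S_yy) = 3261 / √(972·19232) = 3261 / √18693504 = 3261 / 4323.5985 = 0.7542

0.7542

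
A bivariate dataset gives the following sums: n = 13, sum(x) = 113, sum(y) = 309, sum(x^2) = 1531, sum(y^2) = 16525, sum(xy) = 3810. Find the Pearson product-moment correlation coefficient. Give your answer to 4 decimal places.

Numerator: nΣxy − (Σx)(Σy) = 13·3810 − (113)(309) = 14613
Denominator: √[(nΣx²−(Σx)²)(nΣy²−(Σy)²)]
  nΣx²−(Σx)² = 13·1531 − 12769 = 7134;  nΣy²−(Σy)² = 13·16525 − 95481 = 119344
  √(7134·119344) = √851400096 = 29178.7610
r = 14613 / 29178.7610 = 0.5008

0.5008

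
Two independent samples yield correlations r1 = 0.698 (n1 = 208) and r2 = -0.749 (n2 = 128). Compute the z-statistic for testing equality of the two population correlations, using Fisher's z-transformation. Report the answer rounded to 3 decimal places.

16.162

Fisher z-transforms: z1 = atanh(0.698) = 0.863390, z2 = atanh(-0.749) = -0.970673; difference d = 1.834063
Var(d) = 1/205 + 1/125 = 0.0048780 + 0.0080000 = 0.0128780
z = d/√Var(d) = 1.834063 / √0.0128780 = 1.834063 / 0.113481 = 16.162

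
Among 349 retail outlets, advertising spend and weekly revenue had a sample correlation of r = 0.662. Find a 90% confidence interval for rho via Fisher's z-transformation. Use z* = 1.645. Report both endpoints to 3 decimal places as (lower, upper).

Fisher z: z_r = atanh(r) = ½·ln((1+0.662)/(1−0.662)) = 0.796366
SE(z) = 1/√(n−3) = 1/√346 = 0.053760
90% ⇒ z* = 1.645; margin = 1.645·0.053760 = 0.088435
CI on z-scale: (0.707931, 0.884801)
Back-transform: tanh(0.707931) = 0.609378, tanh(0.884801) = 0.708816

(0.609, 0.709)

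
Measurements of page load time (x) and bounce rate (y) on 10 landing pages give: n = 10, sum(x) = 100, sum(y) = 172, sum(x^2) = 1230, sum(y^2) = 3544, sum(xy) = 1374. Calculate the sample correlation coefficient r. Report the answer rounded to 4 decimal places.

Numerator: nΣxy − (Σx)(Σy) = 10·1374 − (100)(172) = -3460
Denominator: √[(nΣx²−(Σx)²)(nΣy²−(Σy)²)]
  nΣx²−(Σx)² = 10·1230 − 10000 = 2300;  nΣy²−(Σy)² = 10·3544 − 29584 = 5856
  √(2300·5856) = √13468800 = 3669.9864
r = -3460 / 3669.9864 = -0.9428

-0.9428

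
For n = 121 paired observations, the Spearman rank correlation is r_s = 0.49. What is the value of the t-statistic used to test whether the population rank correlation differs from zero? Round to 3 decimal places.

6.132

t = r_s·√(n−2) / √(1−r_s²) with r_s = 0.49, n = 121
  = 0.49·√119 / √(1 − 0.2401)
  = 0.49·10.908712 / 0.871722
  = 5.345269 / 0.871722 = 6.132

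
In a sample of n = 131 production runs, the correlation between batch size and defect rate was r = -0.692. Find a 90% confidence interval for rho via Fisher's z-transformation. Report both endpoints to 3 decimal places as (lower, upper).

(-0.760, -0.608)

Fisher z: z_r = atanh(r) = ½·ln((1+(-0.692))/(1−(-0.692))) = -0.851783
SE(z) = 1/√(n−3) = 1/√128 = 0.088388
90% ⇒ z* = 1.645; margin = 1.645·0.088388 = 0.145398
CI on z-scale: (-0.997181, -0.706385)
Back-transform: tanh(-0.997181) = -0.760408, tanh(-0.706385) = -0.608405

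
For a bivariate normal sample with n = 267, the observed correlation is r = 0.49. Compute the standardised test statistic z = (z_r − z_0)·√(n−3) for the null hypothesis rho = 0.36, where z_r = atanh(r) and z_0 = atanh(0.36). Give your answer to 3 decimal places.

2.586

z_r = atanh(0.49) = 0.536060,  z_0 = atanh(0.36) = 0.376886
SE = 1/√(n−3) = 1/√264 = 0.061546
z = (z_r − z_0)/SE = (0.536060 − 0.376886) / 0.061546 = 0.159174 / 0.061546 = 2.586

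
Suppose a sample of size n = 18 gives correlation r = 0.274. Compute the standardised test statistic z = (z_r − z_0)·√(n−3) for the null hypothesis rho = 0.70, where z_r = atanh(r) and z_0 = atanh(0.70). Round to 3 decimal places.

-2.270

z_r = atanh(0.274) = 0.281183,  z_0 = atanh(0.70) = 0.867301
SE = 1/√(n−3) = 1/√15 = 0.258199
z = (z_r − z_0)/SE = (0.281183 − 0.867301) / 0.258199 = -0.586118 / 0.258199 = -2.270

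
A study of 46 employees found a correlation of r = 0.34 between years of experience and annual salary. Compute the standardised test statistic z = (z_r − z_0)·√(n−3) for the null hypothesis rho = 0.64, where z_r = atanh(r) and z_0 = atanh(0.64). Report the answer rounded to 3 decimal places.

Fisher z: atanh(0.34) = 0.354093, atanh(0.64) = 0.758174
z = (z_r − z_0)·√(n−3) = (0.354093 − 0.758174)·√43 = -0.404081 · 6.557439 = -2.650

-2.650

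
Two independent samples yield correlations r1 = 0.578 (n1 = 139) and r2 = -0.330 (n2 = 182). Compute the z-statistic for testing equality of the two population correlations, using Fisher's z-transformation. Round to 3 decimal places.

Fisher z-transforms: z1 = atanh(0.578) = 0.659454, z2 = atanh(-0.330) = -0.342828; difference d = 1.002282
Var(d) = 1/136 + 1/179 = 0.0073529 + 0.0055866 = 0.0129395
z = d/√Var(d) = 1.002282 / √0.0129395 = 1.002282 / 0.113752 = 8.811

8.811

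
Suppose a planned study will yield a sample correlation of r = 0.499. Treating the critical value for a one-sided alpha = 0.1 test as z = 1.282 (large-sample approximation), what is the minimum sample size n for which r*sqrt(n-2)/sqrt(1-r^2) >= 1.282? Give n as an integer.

7

Need r·√(n−2)/√(1−r²) ≥ 1.282
√(n−2) ≥ 1.282·√(1−0.249001) / 0.499 = 1.282·0.866602 / 0.499 = 2.2264
n−2 ≥ 4.9569  ⇒  n ≥ 6.9569
Smallest integer n = 7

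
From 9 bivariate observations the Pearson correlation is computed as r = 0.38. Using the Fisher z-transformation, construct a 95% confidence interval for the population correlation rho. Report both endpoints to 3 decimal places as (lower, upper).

z_r = atanh(0.38) = 0.400060;  SE = 1/√(n−3) = 1/√6 = 0.408248
z-limits: 0.400060 ± 1.960·0.408248 = 0.400060 ± 0.800166 = [-0.400106, 1.200226]
ρ-limits: (tanh -0.400106, tanh 1.200226) = (-0.380, 0.834)

(-0.380, 0.834)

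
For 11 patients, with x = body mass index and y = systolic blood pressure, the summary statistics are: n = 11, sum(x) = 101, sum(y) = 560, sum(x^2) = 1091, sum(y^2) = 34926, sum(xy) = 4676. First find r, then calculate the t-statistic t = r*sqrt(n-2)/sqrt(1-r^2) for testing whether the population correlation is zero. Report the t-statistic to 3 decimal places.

Numerator: nΣxy − (Σx)(Σy) = 11·4676 − (101)(560) = -5124
Denominator: √[(nΣx²−(Σx)²)(nΣy²−(Σy)²)]
  nΣx²−(Σx)² = 11·1091 − 10201 = 1800;  nΣy²−(Σy)² = 11·34926 − 313600 = 70586
  √(1800·70586) = √127054800 = 11271.8588
r = -5124 / 11271.8588 = -0.4546
t = r·√(n−2)/√(1−r²) = -0.4546·√9 / √(1−0.206661) = -1.363800 / 0.890696 = -1.531

-1.531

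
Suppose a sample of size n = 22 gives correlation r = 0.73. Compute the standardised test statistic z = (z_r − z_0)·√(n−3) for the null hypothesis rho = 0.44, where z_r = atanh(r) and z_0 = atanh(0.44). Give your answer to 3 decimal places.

Fisher z: atanh(0.73) = 0.928727, atanh(0.44) = 0.472231
z = (z_r − z_0)·√(n−3) = (0.928727 − 0.472231)·√19 = 0.456496 · 4.358899 = 1.990

1.990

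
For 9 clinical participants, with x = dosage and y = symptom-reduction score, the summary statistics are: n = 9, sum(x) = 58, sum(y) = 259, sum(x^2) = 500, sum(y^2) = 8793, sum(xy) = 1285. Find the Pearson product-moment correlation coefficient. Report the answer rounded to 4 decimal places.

-0.9341

Numerator: nΣxy − (Σx)(Σy) = 9·1285 − (58)(259) = -3457
Denominator: √[(nΣx²−(Σx)²)(nΣy²−(Σy)²)]
  nΣx²−(Σx)² = 9·500 − 3364 = 1136;  nΣy²−(Σy)² = 9·8793 − 67081 = 12056
  √(1136·12056) = √13695616 = 3700.7588
r = -3457 / 3700.7588 = -0.9341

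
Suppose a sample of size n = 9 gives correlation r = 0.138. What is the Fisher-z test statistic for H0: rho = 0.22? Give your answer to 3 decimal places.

z_r = atanh(0.138) = 0.138886,  z_0 = atanh(0.22) = 0.223656
SE = 1/√(n−3) = 1/√6 = 0.408248
z = (z_r − z_0)/SE = (0.138886 − 0.223656) / 0.408248 = -0.084770 / 0.408248 = -0.208

-0.208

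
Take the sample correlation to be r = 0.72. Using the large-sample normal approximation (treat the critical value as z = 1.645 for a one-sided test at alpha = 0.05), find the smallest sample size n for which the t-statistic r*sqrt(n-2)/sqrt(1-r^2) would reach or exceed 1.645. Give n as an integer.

5

r√(n−2)/√(1−r²) ≥ 1.645  ⇔  n−2 ≥ (1.645)²·(1−r²)/r²
(1−r²)/r² = (1−0.5184)/0.5184 = 0.9290
n ≥ 2 + 2.706025·0.9290 = 2 + 2.5139 = 4.5139
⌈4.5139⌉ = 5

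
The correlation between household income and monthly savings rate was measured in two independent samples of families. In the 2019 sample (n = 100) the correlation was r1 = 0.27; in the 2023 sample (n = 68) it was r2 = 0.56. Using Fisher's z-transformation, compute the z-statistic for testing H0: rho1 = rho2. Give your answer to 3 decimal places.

-2.221

Fisher z-transforms: z1 = atanh(0.27) = 0.276864, z2 = atanh(0.56) = 0.632833; difference d = -0.355969
Var(d) = 1/97 + 1/65 = 0.0103093 + 0.0153846 = 0.0256939
z = d/√Var(d) = -0.355969 / √0.0256939 = -0.355969 / 0.160293 = -2.221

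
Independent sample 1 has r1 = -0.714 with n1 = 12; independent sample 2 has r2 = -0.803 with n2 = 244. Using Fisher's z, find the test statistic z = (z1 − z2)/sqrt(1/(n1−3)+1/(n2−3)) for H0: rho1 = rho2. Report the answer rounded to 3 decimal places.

Fisher z-transforms: z1 = atanh(-0.714) = -0.895297, z2 = atanh(-0.803) = -1.107002; difference d = 0.211705
Var(d) = 1/9 + 1/241 = 0.1111111 + 0.0041494 = 0.1152605
z = d/√Var(d) = 0.211705 / √0.1152605 = 0.211705 / 0.339500 = 0.624

0.624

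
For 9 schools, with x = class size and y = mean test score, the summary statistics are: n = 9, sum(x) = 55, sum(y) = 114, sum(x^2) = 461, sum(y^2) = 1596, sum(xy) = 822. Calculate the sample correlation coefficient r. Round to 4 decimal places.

Numerator: nΣxy − (Σx)(Σy) = 9·822 − (55)(114) = 1128
Denominator: √[(nΣx²−(Σx)²)(nΣy²−(Σy)²)]
  nΣx²−(Σx)² = 9·461 − 3025 = 1124;  nΣy²−(Σy)² = 9·1596 − 12996 = 1368
  √(1124·1368) = √1537632 = 1240.0129
r = 1128 / 1240.0129 = 0.9097

0.9097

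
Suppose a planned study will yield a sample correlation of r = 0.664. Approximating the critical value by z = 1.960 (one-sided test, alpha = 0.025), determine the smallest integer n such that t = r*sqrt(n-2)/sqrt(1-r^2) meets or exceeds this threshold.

Need r·√(n−2)/√(1−r²) ≥ 1.960
√(n−2) ≥ 1.960·√(1−0.440896) / 0.664 = 1.960·0.747733 / 0.664 = 2.2072
n−2 ≥ 4.8717  ⇒  n ≥ 6.8717
Smallest integer n = 7

7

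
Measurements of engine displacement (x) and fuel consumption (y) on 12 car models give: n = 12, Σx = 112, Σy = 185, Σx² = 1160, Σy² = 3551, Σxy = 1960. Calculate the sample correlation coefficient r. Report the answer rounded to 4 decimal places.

0.8242

Numerator: nΣxy − (Σx)(Σy) = 12·1960 − (112)(185) = 2800
Denominator: √[(nΣx²−(Σx)²)(nΣy²−(Σy)²)]
  nΣx²−(Σx)² = 12·1160 − 12544 = 1376;  nΣy²−(Σy)² = 12·3551 − 34225 = 8387
  √(1376·8387) = √11540512 = 3397.1329
r = 2800 / 3397.1329 = 0.8242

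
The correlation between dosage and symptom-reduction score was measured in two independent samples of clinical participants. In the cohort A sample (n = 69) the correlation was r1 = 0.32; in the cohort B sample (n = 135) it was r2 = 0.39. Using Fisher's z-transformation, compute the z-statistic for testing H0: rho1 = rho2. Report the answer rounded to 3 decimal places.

Fisher z-transforms: z1 = atanh(0.32) = 0.331647, z2 = atanh(0.39) = 0.411800; difference d = -0.080153
Var(d) = 1/66 + 1/132 = 0.0151515 + 0.0075758 = 0.0227273
z = d/√Var(d) = -0.080153 / √0.0227273 = -0.080153 / 0.150756 = -0.532

-0.532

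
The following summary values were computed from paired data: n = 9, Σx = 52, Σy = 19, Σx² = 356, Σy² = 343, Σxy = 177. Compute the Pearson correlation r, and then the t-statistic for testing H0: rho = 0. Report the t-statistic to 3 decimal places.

1.603

S_xy = nΣxy − ΣxΣy = 9·177 − 52·19 = 1593 − 988 = 605
S_xx = nΣx² − (Σx)² = 9·356 − 52² = 3204 − 2704 = 500
S_yy = nΣy² − (Σy)² = 9·343 − 19² = 3087 − 361 = 2726
r = S_xy / √(S_xx·S_yy) = 605 / √(500·2726) = 605 / √1363000 = 605 / 1167.4759 = 0.5182
t = r·√(n−2)/√(1−r²) = 0.5182·√7 / √(1−0.268531) = 1.371028 / 0.855260 = 1.603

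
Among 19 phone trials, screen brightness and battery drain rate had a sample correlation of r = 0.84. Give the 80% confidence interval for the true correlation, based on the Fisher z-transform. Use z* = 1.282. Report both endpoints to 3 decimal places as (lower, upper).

z_r = atanh(0.84) = 1.221174;  SE = 1/√(n−3) = 1/√16 = 0.250000
z-limits: 1.221174 ± 1.282·0.250000 = 1.221174 ± 0.320500 = [0.900674, 1.541674]
ρ-limits: (tanh 0.900674, tanh 1.541674) = (0.717, 0.912)

(0.717, 0.912)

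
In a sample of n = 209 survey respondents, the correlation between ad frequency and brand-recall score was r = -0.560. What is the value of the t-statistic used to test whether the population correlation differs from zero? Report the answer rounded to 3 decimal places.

-9.725

1 − r² = 1 − 0.313600 = 0.686400;  √(1−r²) = 0.828493
√(n−2) = √207 = 14.387495
t = r·√(n−2)/√(1−r²) = -0.560 · 14.387495 / 0.828493 = -9.725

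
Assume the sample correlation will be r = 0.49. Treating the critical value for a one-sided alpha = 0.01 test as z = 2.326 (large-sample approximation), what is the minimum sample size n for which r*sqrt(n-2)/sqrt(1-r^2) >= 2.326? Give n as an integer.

r√(n−2)/√(1−r²) ≥ 2.326  ⇔  n−2 ≥ (2.326)²·(1−r²)/r²
(1−r²)/r² = (1−0.2401)/0.2401 = 3.1649
n ≥ 2 + 5.410276·3.1649 = 2 + 17.1230 = 19.1230
⌈19.1230⌉ = 20

20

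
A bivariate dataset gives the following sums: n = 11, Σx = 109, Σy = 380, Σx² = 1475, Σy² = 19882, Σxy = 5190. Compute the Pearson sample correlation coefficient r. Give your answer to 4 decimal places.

Numerator: nΣxy − (Σx)(Σy) = 11·5190 − (109)(380) = 15670
Denominator: √[(nΣx²−(Σx)²)(nΣy²−(Σy)²)]
  nΣx²−(Σx)² = 11·1475 − 11881 = 4344;  nΣy²−(Σy)² = 11·19882 − 144400 = 74302
  √(4344·74302) = √322767888 = 17965.7421
r = 15670 / 17965.7421 = 0.8722

0.8722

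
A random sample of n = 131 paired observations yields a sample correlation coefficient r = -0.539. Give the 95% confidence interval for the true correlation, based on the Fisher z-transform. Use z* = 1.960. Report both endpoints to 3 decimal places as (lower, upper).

Fisher z: z_r = atanh(r) = ½·ln((1+(-0.539))/(1−(-0.539))) = -0.602745
SE(z) = 1/√(n−3) = 1/√128 = 0.088388
95% ⇒ z* = 1.960; margin = 1.960·0.088388 = 0.173240
CI on z-scale: (-0.775985, -0.429505)
Back-transform: tanh(-0.775985) = -0.650396, tanh(-0.429505) = -0.404908

(-0.650, -0.405)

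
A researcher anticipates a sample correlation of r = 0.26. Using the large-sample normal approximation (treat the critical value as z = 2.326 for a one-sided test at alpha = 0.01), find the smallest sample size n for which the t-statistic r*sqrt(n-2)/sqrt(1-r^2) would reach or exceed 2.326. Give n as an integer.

77

r√(n−2)/√(1−r²) ≥ 2.326  ⇔  n−2 ≥ (2.326)²·(1−r²)/r²
(1−r²)/r² = (1−0.0676)/0.0676 = 13.7929
n ≥ 2 + 5.410276·13.7929 = 2 + 74.6234 = 76.6234
⌈76.6234⌉ = 77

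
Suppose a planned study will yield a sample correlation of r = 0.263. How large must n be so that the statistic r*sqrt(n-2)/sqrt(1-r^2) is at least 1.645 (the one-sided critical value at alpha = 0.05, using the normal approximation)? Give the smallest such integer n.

39

Need r·√(n−2)/√(1−r²) ≥ 1.645
√(n−2) ≥ 1.645·√(1−0.069169) / 0.263 = 1.645·0.964796 / 0.263 = 6.0346
n−2 ≥ 36.4164  ⇒  n ≥ 38.4164
Smallest integer n = 39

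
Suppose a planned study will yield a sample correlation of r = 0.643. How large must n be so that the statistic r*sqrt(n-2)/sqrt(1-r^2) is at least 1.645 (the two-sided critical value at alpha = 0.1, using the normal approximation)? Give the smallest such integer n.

r√(n−2)/√(1−r²) ≥ 1.645  ⇔  n−2 ≥ (1.645)²·(1−r²)/r²
(1−r²)/r² = (1−0.413449)/0.413449 = 1.4187
n ≥ 2 + 2.706025·1.4187 = 2 + 3.8390 = 5.8390
⌈5.8390⌉ = 6

6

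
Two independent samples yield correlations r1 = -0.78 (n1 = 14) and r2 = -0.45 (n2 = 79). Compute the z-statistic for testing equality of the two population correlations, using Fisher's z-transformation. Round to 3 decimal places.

Fisher z-transforms: z1 = atanh(-0.78) = -1.045371, z2 = atanh(-0.45) = -0.484700; difference d = -0.560671
Var(d) = 1/11 + 1/76 = 0.0909091 + 0.0131579 = 0.1040670
z = d/√Var(d) = -0.560671 / √0.1040670 = -0.560671 / 0.322594 = -1.738

-1.738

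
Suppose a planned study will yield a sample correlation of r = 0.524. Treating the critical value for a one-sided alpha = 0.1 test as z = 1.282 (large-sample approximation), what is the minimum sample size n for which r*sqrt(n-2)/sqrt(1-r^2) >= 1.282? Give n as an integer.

Need r·√(n−2)/√(1−r²) ≥ 1.282
√(n−2) ≥ 1.282·√(1−0.274576) / 0.524 = 1.282·0.851718 / 0.524 = 2.0838
n−2 ≥ 4.3422  ⇒  n ≥ 6.3422
Smallest integer n = 7

7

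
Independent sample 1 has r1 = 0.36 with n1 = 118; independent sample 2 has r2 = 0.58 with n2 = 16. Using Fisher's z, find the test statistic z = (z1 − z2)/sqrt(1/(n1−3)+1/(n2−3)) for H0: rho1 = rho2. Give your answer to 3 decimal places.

Fisher z-transforms: z1 = atanh(0.36) = 0.376886, z2 = atanh(0.58) = 0.662463; difference d = -0.285577
Var(d) = 1/115 + 1/13 = 0.0086957 + 0.0769231 = 0.0856188
z = d/√Var(d) = -0.285577 / √0.0856188 = -0.285577 / 0.292607 = -0.976

-0.976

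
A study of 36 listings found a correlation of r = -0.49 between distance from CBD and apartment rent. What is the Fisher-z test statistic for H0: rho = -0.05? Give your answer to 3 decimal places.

Fisher z: atanh(-0.49) = -0.536060, atanh(-0.05) = -0.050042
z = (z_r − z_0)·√(n−3) = (-0.536060 − (-0.050042))·√33 = -0.486018 · 5.744563 = -2.792

-2.792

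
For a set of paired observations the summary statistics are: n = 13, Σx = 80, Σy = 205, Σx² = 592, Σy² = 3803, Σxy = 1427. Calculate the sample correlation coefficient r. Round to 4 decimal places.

0.6939

S_xy = nΣxy − ΣxΣy = 13·1427 − 80·205 = 18551 − 16400 = 2151
S_xx = nΣx² − (Σx)² = 13·592 − 80² = 7696 − 6400 = 1296
S_yy = nΣy² − (Σy)² = 13·3803 − 205² = 49439 − 42025 = 7414
r = S_xy / √(S_xx·S_yy) = 2151 / √(1296·7414) = 2151 / √9608544 = 2151 / 3099.7652 = 0.6939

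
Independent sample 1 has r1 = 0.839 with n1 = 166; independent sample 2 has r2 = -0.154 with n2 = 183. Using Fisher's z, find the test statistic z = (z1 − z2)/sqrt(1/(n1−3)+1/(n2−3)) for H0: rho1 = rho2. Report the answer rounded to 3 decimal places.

z1 = atanh(0.839) = 1.217786,  z2 = atanh(-0.154) = -0.155235
SE = √(1/(n1−3) + 1/(n2−3)) = √(1/163 + 1/180) = √(0.0061350 + 0.0055556) = √0.0116906 = 0.108123
z = (z1 − z2)/SE = (1.217786 − (-0.155235)) / 0.108123 = 1.373021 / 0.108123 = 12.699

12.699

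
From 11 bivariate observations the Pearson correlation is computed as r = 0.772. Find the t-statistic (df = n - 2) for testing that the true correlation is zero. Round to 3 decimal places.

3.644

1 − r² = 1 − 0.595984 = 0.404016;  √(1−r²) = 0.635623
√(n−2) = √9 = 3.000000
t = r·√(n−2)/√(1−r²) = 0.772 · 3.000000 / 0.635623 = 3.644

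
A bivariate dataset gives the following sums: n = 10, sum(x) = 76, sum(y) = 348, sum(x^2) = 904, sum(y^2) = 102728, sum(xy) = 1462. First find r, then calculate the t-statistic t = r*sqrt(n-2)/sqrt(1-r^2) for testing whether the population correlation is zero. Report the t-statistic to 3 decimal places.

-0.630

Numerator: nΣxy − (Σx)(Σy) = 10·1462 − (76)(348) = -11828
Denominator: √[(nΣx²−(Σx)²)(nΣy²−(Σy)²)]
  nΣx²−(Σx)² = 10·904 − 5776 = 3264;  nΣy²−(Σy)² = 10·102728 − 121104 = 906176
  √(3264·906176) = √2957758464 = 54385.2780
r = -11828 / 54385.2780 = -0.2175
t = r·√(n−2)/√(1−r²) = -0.2175·√8 / √(1−0.047306) = -0.615183 / 0.976060 = -0.630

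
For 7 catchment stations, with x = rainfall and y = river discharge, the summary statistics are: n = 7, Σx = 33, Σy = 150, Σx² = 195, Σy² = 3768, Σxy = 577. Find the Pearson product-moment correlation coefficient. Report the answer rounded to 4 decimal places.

S_xy = nΣxy − ΣxΣy = 7·577 − 33·150 = 4039 − 4950 = -911
S_xx = nΣx² − (Σx)² = 7·195 − 33² = 1365 − 1089 = 276
S_yy = nΣy² − (Σy)² = 7·3768 − 150² = 26376 − 22500 = 3876
r = S_xy / √(S_xx·S_yy) = -911 / √(276·3876) = -911 / √1069776 = -911 / 1034.2998 = -0.8808

-0.8808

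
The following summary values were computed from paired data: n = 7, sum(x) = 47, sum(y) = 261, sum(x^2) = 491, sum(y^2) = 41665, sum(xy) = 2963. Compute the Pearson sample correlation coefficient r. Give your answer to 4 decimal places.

0.5115

S_xy = nΣxy − ΣxΣy = 7·2963 − 47·261 = 20741 − 12267 = 8474
S_xx = nΣx² − (Σx)² = 7·491 − 47² = 3437 − 2209 = 1228
S_yy = nΣy² − (Σy)² = 7·41665 − 261² = 291655 − 68121 = 223534
r = S_xy / √(S_xx·S_yy) = 8474 / √(1228·223534) = 8474 / √274499752 = 8474 / 16568.0340 = 0.5115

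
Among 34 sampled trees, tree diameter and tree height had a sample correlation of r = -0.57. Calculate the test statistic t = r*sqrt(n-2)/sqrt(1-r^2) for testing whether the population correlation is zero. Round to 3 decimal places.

t = r·√(n−2) / √(1−r²) with r = -0.57, n = 34
  = -0.57·√32 / √(1 − 0.3249)
  = -0.57·5.656854 / 0.821645
  = -3.224407 / 0.821645 = -3.924

-3.924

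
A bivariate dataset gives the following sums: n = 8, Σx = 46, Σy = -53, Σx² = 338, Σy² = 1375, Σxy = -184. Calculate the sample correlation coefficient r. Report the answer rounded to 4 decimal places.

0.4402

Numerator: nΣxy − (Σx)(Σy) = 8·(-184) − (46)(-53) = 966
Denominator: √[(nΣx²−(Σx)²)(nΣy²−(Σy)²)]
  nΣx²−(Σx)² = 8·338 − 2116 = 588;  nΣy²−(Σy)² = 8·1375 − 2809 = 8191
  √(588·8191) = √4816308 = 2194.6088
r = 966 / 2194.6088 = 0.4402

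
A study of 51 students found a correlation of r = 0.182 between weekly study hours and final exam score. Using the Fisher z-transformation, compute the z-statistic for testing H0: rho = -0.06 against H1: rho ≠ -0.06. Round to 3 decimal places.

z_r = atanh(0.182) = 0.184050,  z_0 = atanh(-0.06) = -0.060072
SE = 1/√(n−3) = 1/√48 = 0.144338
z = (z_r − z_0)/SE = (0.184050 − (-0.060072)) / 0.144338 = 0.244122 / 0.144338 = 1.691

1.691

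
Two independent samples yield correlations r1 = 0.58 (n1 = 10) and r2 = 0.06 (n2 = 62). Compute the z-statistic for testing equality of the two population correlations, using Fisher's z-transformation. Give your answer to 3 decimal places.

1.507

z1 = atanh(0.58) = 0.662463,  z2 = atanh(0.06) = 0.060072
SE = √(1/(n1−3) + 1/(n2−3)) = √(1/7 + 1/59) = √(0.1428571 + 0.0169492) = √0.1598063 = 0.399758
z = (z1 − z2)/SE = (0.662463 − 0.060072) / 0.399758 = 0.602391 / 0.399758 = 1.507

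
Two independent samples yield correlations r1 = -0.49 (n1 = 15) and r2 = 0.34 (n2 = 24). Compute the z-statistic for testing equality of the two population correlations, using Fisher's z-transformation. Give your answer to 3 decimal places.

z1 = atanh(-0.49) = -0.536060,  z2 = atanh(0.34) = 0.354093
SE = √(1/(n1−3) + 1/(n2−3)) = √(1/12 + 1/21) = √(0.0833333 + 0.0476190) = √0.1309523 = 0.361873
z = (z1 − z2)/SE = (-0.536060 − 0.354093) / 0.361873 = -0.890153 / 0.361873 = -2.460

-2.460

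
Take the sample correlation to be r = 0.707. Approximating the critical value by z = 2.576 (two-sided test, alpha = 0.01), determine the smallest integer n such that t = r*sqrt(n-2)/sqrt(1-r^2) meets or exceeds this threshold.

9

r√(n−2)/√(1−r²) ≥ 2.576  ⇔  n−2 ≥ (2.576)²·(1−r²)/r²
(1−r²)/r² = (1−0.499849)/0.499849 = 1.0006
n ≥ 2 + 6.635776·1.0006 = 2 + 6.6398 = 8.6398
⌈8.6398⌉ = 9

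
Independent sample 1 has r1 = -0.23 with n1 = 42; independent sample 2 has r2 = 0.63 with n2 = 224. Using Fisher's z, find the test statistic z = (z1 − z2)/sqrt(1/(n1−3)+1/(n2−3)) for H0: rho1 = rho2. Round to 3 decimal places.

-5.617

Fisher z-transforms: z1 = atanh(-0.23) = -0.234189, z2 = atanh(0.63) = 0.741416; difference d = -0.975605
Var(d) = 1/39 + 1/221 = 0.0256410 + 0.0045249 = 0.0301659
z = d/√Var(d) = -0.975605 / √0.0301659 = -0.975605 / 0.173683 = -5.617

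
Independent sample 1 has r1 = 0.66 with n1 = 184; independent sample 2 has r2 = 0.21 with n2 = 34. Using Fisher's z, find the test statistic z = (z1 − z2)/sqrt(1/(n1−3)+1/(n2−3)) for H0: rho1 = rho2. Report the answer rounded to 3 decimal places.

Fisher z-transforms: z1 = atanh(0.66) = 0.792814, z2 = atanh(0.21) = 0.213171; difference d = 0.579643
Var(d) = 1/181 + 1/31 = 0.0055249 + 0.0322581 = 0.0377830
z = d/√Var(d) = 0.579643 / √0.0377830 = 0.579643 / 0.194378 = 2.982

2.982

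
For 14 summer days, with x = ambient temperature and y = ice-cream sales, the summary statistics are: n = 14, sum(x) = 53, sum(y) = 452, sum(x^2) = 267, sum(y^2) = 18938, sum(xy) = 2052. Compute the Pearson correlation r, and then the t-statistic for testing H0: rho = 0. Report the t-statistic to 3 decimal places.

2.846

S_xy = nΣxy − ΣxΣy = 14·2052 − 53·452 = 28728 − 23956 = 4772
S_xx = nΣx² − (Σx)² = 14·267 − 53² = 3738 − 2809 = 929
S_yy = nΣy² − (Σy)² = 14·18938 − 452² = 265132 − 204304 = 60828
r = S_xy / √(S_xx·S_yy) = 4772 / √(929·60828) = 4772 / √56509212 = 4772 / 7517.2609 = 0.6348
t = r·√(n−2)/√(1−r²) = 0.6348·√12 / √(1−0.402971) = 2.199012 / 0.772677 = 2.846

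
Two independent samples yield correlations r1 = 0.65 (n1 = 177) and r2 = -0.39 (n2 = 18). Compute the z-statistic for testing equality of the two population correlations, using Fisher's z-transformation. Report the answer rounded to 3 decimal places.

Fisher z-transforms: z1 = atanh(0.65) = 0.775299, z2 = atanh(-0.39) = -0.411800; difference d = 1.187099
Var(d) = 1/174 + 1/15 = 0.0057471 + 0.0666667 = 0.0724138
z = d/√Var(d) = 1.187099 / √0.0724138 = 1.187099 / 0.269098 = 4.411

4.411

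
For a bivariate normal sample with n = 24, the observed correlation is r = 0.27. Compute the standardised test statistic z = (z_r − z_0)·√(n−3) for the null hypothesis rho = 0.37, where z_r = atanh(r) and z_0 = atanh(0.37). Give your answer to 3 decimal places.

Fisher z: atanh(0.27) = 0.276864, atanh(0.37) = 0.388423
z = (z_r − z_0)·√(n−3) = (0.276864 − 0.388423)·√21 = -0.111559 · 4.582576 = -0.511

-0.511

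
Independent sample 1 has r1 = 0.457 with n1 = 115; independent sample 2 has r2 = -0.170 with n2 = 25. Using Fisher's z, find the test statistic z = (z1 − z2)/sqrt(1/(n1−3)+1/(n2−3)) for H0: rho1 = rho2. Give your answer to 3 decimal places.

Fisher z-transforms: z1 = atanh(0.457) = 0.493513, z2 = atanh(-0.170) = -0.171667; difference d = 0.665180
Var(d) = 1/112 + 1/22 = 0.0089286 + 0.0454545 = 0.0543831
z = d/√Var(d) = 0.665180 / √0.0543831 = 0.665180 / 0.233202 = 2.852

2.852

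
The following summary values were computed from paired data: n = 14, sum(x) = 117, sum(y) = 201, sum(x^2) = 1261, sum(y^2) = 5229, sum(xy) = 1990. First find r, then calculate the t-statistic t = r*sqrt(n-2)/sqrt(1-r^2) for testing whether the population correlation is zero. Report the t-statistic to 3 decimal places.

Numerator: nΣxy − (Σx)(Σy) = 14·1990 − (117)(201) = 4343
Denominator: √[(nΣx²−(Σx)²)(nΣy²−(Σy)²)]
  nΣx²−(Σx)² = 14·1261 − 13689 = 3965;  nΣy²−(Σy)² = 14·5229 − 40401 = 32805
  √(3965·32805) = √130071825 = 11404.9036
r = 4343 / 11404.9036 = 0.3808
t = r·√(n−2)/√(1−r²) = 0.3808·√12 / √(1−0.145009) = 1.319130 / 0.924657 = 1.427

1.427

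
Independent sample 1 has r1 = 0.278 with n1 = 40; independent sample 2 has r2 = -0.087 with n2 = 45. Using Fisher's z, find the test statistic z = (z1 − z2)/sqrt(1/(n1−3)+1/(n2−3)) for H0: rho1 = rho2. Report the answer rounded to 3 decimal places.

Fisher z-transforms: z1 = atanh(0.278) = 0.285513, z2 = atanh(-0.087) = -0.087221; difference d = 0.372734
Var(d) = 1/37 + 1/42 = 0.0270270 + 0.0238095 = 0.0508365
z = d/√Var(d) = 0.372734 / √0.0508365 = 0.372734 / 0.225470 = 1.653

1.653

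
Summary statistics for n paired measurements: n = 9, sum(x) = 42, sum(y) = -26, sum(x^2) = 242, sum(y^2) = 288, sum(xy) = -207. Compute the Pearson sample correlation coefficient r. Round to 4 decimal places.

Numerator: nΣxy − (Σx)(Σy) = 9·(-207) − (42)(-26) = -771
Denominator: √[(nΣx²−(Σx)²)(nΣy²−(Σy)²)]
  nΣx²−(Σx)² = 9·242 − 1764 = 414;  nΣy²−(Σy)² = 9·288 − 676 = 1916
  √(414·1916) = √793224 = 890.6312
r = -771 / 890.6312 = -0.8657

-0.8657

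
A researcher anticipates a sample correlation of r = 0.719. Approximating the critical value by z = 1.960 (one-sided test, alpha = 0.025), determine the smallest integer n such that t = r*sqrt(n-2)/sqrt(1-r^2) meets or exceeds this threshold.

Need r·√(n−2)/√(1−r²) ≥ 1.960
√(n−2) ≥ 1.960·√(1−0.516961) / 0.719 = 1.960·0.695010 / 0.719 = 1.8946
n−2 ≥ 3.5895  ⇒  n ≥ 5.5895
Smallest integer n = 6

6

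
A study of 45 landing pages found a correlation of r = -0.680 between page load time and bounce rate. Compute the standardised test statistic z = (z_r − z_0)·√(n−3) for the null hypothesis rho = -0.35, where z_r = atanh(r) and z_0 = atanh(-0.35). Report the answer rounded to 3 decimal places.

z_r = atanh(-0.680) = -0.829114,  z_0 = atanh(-0.35) = -0.365444
SE = 1/√(n−3) = 1/√42 = 0.154303
z = (z_r − z_0)/SE = (-0.829114 − (-0.365444)) / 0.154303 = -0.463670 / 0.154303 = -3.005

-3.005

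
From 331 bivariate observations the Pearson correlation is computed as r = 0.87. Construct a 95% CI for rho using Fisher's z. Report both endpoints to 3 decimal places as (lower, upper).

(0.841, 0.894)

z_r = atanh(0.87) = 1.333080;  SE = 1/√(n−3) = 1/√328 = 0.055216
z-limits: 1.333080 ± 1.960·0.055216 = 1.333080 ± 0.108223 = [1.224857, 1.441303]
ρ-limits: (tanh 1.224857, tanh 1.441303) = (0.841, 0.894)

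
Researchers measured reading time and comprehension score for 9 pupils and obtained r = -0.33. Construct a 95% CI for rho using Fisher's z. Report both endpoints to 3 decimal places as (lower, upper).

z_r = atanh(-0.33) = -0.342828;  SE = 1/√(n−3) = 1/√6 = 0.408248
z-limits: -0.342828 ± 1.960·0.408248 = -0.342828 ± 0.800166 = [-1.142994, 0.457338]
ρ-limits: (tanh -1.142994, tanh 0.457338) = (-0.815, 0.428)

(-0.815, 0.428)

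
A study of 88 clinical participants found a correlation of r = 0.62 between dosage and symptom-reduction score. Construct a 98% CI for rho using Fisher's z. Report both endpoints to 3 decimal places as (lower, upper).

(0.440, 0.752)

Fisher z: z_r = atanh(r) = ½·ln((1+0.62)/(1−0.62)) = 0.725005
SE(z) = 1/√(n−3) = 1/√85 = 0.108465
98% ⇒ z* = 2.326; margin = 2.326·0.108465 = 0.252290
CI on z-scale: (0.472715, 0.977295)
Back-transform: tanh(0.472715) = 0.440390, tanh(0.977295) = 0.751893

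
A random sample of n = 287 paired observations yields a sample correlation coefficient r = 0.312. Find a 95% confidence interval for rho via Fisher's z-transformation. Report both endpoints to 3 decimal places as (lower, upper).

z_r = atanh(0.312) = 0.322760;  SE = 1/√(n−3) = 1/√284 = 0.059339
z-limits: 0.322760 ± 1.960·0.059339 = 0.322760 ± 0.116304 = [0.206456, 0.439064]
ρ-limits: (tanh 0.206456, tanh 0.439064) = (0.204, 0.413)

(0.204, 0.413)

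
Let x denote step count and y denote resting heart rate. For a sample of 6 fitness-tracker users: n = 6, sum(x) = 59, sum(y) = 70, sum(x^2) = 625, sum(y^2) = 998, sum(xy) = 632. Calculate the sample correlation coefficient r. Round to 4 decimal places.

-0.6248

S_xy = nΣxy − ΣxΣy = 6·632 − 59·70 = 3792 − 4130 = -338
S_xx = nΣx² − (Σx)² = 6·625 − 59² = 3750 − 3481 = 269
S_yy = nΣy² − (Σy)² = 6·998 − 70² = 5988 − 4900 = 1088
r = S_xy / √(S_xx·S_yy) = -338 / √(269·1088) = -338 / √292672 = -338 / 540.9917 = -0.6248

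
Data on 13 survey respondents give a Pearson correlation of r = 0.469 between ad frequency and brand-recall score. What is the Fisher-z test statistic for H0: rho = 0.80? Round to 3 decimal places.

-1.865

z_r = atanh(0.469) = 0.508788,  z_0 = atanh(0.80) = 1.098612
SE = 1/√(n−3) = 1/√10 = 0.316228
z = (z_r − z_0)/SE = (0.508788 − 1.098612) / 0.316228 = -0.589824 / 0.316228 = -1.865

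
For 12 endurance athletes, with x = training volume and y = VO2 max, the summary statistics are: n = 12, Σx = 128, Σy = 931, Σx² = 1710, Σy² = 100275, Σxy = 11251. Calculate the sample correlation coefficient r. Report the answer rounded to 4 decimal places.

0.4247

Numerator: nΣxy − (Σx)(Σy) = 12·11251 − (128)(931) = 15844
Denominator: √[(nΣx²−(Σx)²)(nΣy²−(Σy)²)]
  nΣx²−(Σx)² = 12·1710 − 16384 = 4136;  nΣy²−(Σy)² = 12·100275 − 866761 = 336539
  √(4136·336539) = √1391925304 = 37308.5152
r = 15844 / 37308.5152 = 0.4247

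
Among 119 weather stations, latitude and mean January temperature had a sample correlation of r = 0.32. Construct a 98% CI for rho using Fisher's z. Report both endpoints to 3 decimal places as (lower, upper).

Fisher z: z_r = atanh(r) = ½·ln((1+0.32)/(1−0.32)) = 0.331647
SE(z) = 1/√(n−3) = 1/√116 = 0.092848
98% ⇒ z* = 2.326; margin = 2.326·0.092848 = 0.215964
CI on z-scale: (0.115683, 0.547611)
Back-transform: tanh(0.115683) = 0.115170, tanh(0.547611) = 0.498728

(0.115, 0.499)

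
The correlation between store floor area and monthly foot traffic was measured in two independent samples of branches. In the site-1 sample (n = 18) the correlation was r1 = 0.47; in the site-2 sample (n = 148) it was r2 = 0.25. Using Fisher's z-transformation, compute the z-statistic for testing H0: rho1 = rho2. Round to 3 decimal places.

z1 = atanh(0.47) = 0.510070,  z2 = atanh(0.25) = 0.255413
SE = √(1/(n1−3) + 1/(n2−3)) = √(1/15 + 1/145) = √(0.0666667 + 0.0068966) = √0.0735633 = 0.271226
z = (z1 − z2)/SE = (0.510070 − 0.255413) / 0.271226 = 0.254657 / 0.271226 = 0.939

0.939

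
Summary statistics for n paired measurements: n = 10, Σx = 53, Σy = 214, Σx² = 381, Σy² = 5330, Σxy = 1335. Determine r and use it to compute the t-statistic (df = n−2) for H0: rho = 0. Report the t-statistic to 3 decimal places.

3.045

Numerator: nΣxy − (Σx)(Σy) = 10·1335 − (53)(214) = 2008
Denominator: √[(nΣx²−(Σx)²)(nΣy²−(Σy)²)]
  nΣx²−(Σx)² = 10·381 − 2809 = 1001;  nΣy²−(Σy)² = 10·5330 − 45796 = 7504
  √(1001·7504) = √7511504 = 2740.7123
r = 2008 / 2740.7123 = 0.7327
t = r·√(n−2)/√(1−r²) = 0.7327·√8 / √(1−0.536849) = 2.072389 / 0.680552 = 3.045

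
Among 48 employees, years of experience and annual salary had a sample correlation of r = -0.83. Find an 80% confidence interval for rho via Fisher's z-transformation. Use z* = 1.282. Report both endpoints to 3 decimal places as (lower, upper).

Fisher z: z_r = atanh(r) = ½·ln((1+(-0.83))/(1−(-0.83))) = -1.188136
SE(z) = 1/√(n−3) = 1/√45 = 0.149071
80% ⇒ z* = 1.282; margin = 1.282·0.149071 = 0.191109
CI on z-scale: (-1.379245, -0.997027)
Back-transform: tanh(-1.379245) = -0.880782, tanh(-0.997027) = -0.760343

(-0.881, -0.760)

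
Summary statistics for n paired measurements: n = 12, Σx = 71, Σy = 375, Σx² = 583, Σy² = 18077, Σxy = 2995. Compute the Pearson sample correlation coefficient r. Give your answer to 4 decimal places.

S_xy = nΣxy − ΣxΣy = 12·2995 − 71·375 = 35940 − 26625 = 9315
S_xx = nΣx² − (Σx)² = 12·583 − 71² = 6996 − 5041 = 1955
S_yy = nΣy² − (Σy)² = 12·18077 − 375² = 216924 − 140625 = 76299
r = S_xy / √(S_xx·S_yy) = 9315 / √(1955·76299) = 9315 / √149164545 = 9315 / 12213.2938 = 0.7627

0.7627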